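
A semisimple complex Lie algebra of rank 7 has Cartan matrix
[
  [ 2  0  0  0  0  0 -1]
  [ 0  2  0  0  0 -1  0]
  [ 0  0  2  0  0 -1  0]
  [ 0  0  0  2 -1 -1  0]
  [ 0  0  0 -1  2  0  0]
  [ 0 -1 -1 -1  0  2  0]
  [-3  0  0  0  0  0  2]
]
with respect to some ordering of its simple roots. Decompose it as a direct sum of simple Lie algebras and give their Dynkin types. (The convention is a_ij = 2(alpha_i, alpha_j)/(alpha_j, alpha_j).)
type D_5 + type G_2

The diagram associated to this matrix has two connected components: the simple roots {alpha_2, alpha_3, alpha_4, alpha_5, alpha_6} form a chain of 3 nodes with a fork of two nodes at one end (D_5), and {alpha_1, alpha_7} form two nodes joined by a triple edge (G_2). A semisimple Lie algebra decomposes uniquely as the direct sum of simple ideals, one per connected component of its Dynkin diagram, so g ≅ D_5 ⊕ G_2 (dimension 45 + 14 = 59).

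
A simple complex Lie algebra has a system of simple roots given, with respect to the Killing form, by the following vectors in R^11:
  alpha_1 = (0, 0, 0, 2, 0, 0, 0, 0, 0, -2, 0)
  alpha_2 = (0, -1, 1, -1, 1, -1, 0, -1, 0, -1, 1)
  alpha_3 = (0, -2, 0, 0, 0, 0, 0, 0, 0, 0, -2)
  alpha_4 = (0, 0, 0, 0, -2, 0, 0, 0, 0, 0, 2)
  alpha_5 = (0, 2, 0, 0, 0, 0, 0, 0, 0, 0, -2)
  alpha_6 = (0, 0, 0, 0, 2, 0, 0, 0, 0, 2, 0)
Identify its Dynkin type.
E_6

Compute the Cartan integers a_ij = 2(alpha_i, alpha_j)/(alpha_j, alpha_j); the resulting 6x6 Cartan matrix is
[[2, 0, 0, 0, 0, -1], [0, 2, 0, 0, -1, 0], [0, 0, 2, -1, 0, 0], [0, 0, -1, 2, -1, -1], [0, -1, 0, -1, 2, 0], [-1, 0, 0, -1, 0, 2]].
All simple roots have the same length, so the diagram is simply laced. The associated Dynkin diagram is a chain of 5 nodes with one extra node attached to the third node from one end (E_6), so the type is E_6.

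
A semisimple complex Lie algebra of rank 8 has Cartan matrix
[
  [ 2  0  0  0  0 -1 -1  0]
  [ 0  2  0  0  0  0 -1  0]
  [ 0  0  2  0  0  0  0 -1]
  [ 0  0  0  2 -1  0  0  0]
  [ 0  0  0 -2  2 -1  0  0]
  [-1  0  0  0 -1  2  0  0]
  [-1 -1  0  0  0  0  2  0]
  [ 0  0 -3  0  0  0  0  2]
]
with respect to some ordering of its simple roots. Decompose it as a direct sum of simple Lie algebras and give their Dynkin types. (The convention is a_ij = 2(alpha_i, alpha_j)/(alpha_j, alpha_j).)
The diagram associated to this matrix has two connected components: the simple roots {alpha_1, alpha_2, alpha_4, alpha_5, alpha_6, alpha_7} form a chain of 6 nodes with a double edge at one end; the terminal node there is the unique short simple root (B_6), and {alpha_3, alpha_8} form two nodes joined by a triple edge (G_2). A semisimple Lie algebra decomposes uniquely as the direct sum of simple ideals, one per connected component of its Dynkin diagram, so g ≅ B_6 ⊕ G_2 (dimension 78 + 14 = 92).

B_6 ⊕ G_2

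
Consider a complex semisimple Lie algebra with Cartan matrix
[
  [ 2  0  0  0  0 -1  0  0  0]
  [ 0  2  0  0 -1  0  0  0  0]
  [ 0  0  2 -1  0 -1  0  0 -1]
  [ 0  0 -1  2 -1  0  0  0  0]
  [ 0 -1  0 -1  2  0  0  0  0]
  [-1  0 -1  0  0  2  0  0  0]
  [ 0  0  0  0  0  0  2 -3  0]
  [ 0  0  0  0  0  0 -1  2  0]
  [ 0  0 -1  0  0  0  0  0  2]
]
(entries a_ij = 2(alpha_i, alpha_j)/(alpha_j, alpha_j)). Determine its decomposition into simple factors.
E7 + G2

The diagram associated to this matrix has two connected components: the simple roots {alpha_1, alpha_2, alpha_3, alpha_4, alpha_5, alpha_6, alpha_9} form a chain of 6 nodes with one extra node attached to the third node from one end (E_7), and {alpha_7, alpha_8} form two nodes joined by a triple edge (G_2). A semisimple Lie algebra decomposes uniquely as the direct sum of simple ideals, one per connected component of its Dynkin diagram, so g ≅ E_7 ⊕ G_2 (dimension 133 + 14 = 147).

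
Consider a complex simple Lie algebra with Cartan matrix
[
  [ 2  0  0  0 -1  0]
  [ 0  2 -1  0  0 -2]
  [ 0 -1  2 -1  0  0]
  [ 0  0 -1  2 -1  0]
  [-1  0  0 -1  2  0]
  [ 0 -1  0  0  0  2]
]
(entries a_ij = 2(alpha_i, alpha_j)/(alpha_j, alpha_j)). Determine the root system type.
The matrix has rank 6 with 2's on the diagonal. Reading the off-diagonal entries as Dynkin edges (a single edge where a_ij = a_ji = -1; a double or triple edge where a_ij * a_ji = 2 or 3), the diagram is a chain of 6 nodes with a double edge at one end; the terminal node there is the unique short simple root (B_6). One simple-root ordering that puts it in standard form is (alpha_1, alpha_5, alpha_4, alpha_3, alpha_2, alpha_6). So the algebra is type B_6, i.e. so(13).

B_6 (so(13))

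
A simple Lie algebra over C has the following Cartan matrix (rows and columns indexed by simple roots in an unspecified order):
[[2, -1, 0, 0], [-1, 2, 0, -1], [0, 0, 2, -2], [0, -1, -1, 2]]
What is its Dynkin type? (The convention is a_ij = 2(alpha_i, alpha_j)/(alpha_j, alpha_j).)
type C_4

The matrix has rank 4 with 2's on the diagonal. Reading the off-diagonal entries as Dynkin edges (a single edge where a_ij = a_ji = -1; a double or triple edge where a_ij * a_ji = 2 or 3), the diagram is a chain of 4 nodes with a double edge at one end; the terminal node there is the unique long simple root (C_4). One simple-root ordering that puts it in standard form is (alpha_1, alpha_2, alpha_4, alpha_3). So the algebra is type C_4, i.e. sp(8).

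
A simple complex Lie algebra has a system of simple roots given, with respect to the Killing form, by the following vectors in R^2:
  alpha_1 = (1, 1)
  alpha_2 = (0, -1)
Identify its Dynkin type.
Compute the Cartan integers a_ij = 2(alpha_i, alpha_j)/(alpha_j, alpha_j); the resulting 2x2 Cartan matrix is
[[2, -2], [-1, 2]].
The roots have two lengths (squared-length ratio 2:1); the short ones are alpha_{2}. The associated Dynkin diagram is a chain of 2 nodes with a double edge at one end; the terminal node there is the unique short simple root (B_2), so the type is B_2 (the algebra so(5)).

type B_2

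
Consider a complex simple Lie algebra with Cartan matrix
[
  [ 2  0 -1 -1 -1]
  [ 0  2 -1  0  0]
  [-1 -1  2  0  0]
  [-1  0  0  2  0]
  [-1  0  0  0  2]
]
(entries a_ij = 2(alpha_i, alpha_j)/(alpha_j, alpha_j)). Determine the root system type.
D_5

The matrix has rank 5 with 2's on the diagonal. Reading the off-diagonal entries as Dynkin edges (a single edge where a_ij = a_ji = -1; a double or triple edge where a_ij * a_ji = 2 or 3), the diagram is a chain of 3 nodes with a fork of two nodes at one end (D_5). One simple-root ordering that puts it in standard form is (alpha_2, alpha_3, alpha_1, alpha_5, alpha_4). So the algebra is type D_5, i.e. so(10).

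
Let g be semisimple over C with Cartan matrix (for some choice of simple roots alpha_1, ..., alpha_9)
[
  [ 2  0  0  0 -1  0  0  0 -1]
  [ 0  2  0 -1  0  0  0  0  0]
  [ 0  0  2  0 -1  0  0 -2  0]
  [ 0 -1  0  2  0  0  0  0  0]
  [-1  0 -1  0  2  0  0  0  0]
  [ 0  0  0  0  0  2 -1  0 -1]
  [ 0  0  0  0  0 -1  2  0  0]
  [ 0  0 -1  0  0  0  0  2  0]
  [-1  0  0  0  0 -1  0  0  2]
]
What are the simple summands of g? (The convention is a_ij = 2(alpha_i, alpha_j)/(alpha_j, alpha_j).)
type A_2 + type B_7

The diagram associated to this matrix has two connected components: the simple roots {alpha_2, alpha_4} form a chain of 2 nodes with single edges (A_2), and {alpha_1, alpha_3, alpha_5, alpha_6, alpha_7, alpha_8, alpha_9} form a chain of 7 nodes with a double edge at one end; the terminal node there is the unique short simple root (B_7). A semisimple Lie algebra decomposes uniquely as the direct sum of simple ideals, one per connected component of its Dynkin diagram, so g ≅ A_2 ⊕ B_7 (dimension 8 + 105 = 113).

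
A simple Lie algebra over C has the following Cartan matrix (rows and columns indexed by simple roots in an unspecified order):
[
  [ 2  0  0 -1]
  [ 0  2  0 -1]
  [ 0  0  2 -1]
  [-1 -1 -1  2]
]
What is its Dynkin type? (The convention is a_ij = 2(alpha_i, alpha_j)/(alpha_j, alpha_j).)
The matrix has rank 4 with 2's on the diagonal. Reading the off-diagonal entries as Dynkin edges (a single edge where a_ij = a_ji = -1; a double or triple edge where a_ij * a_ji = 2 or 3), the diagram is a chain of 2 nodes with a fork of two nodes at one end (D_4). One simple-root ordering that puts it in standard form is (alpha_3, alpha_4, alpha_2, alpha_1). So the algebra is type D_4, i.e. so(8).

D4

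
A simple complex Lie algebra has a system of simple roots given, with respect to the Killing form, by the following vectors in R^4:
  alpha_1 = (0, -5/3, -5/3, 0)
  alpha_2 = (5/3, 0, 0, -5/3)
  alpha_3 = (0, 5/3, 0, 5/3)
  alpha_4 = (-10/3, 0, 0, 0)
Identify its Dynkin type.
type C_4

Compute the Cartan integers a_ij = 2(alpha_i, alpha_j)/(alpha_j, alpha_j); the resulting 4x4 Cartan matrix is
[[2, 0, -1, 0], [0, 2, -1, -1], [-1, -1, 2, 0], [0, -2, 0, 2]].
The roots have two lengths (squared-length ratio 2:1); the short ones are alpha_{1,2,3}. The associated Dynkin diagram is a chain of 4 nodes with a double edge at one end; the terminal node there is the unique long simple root (C_4), so the type is C_4 (the algebra sp(8)).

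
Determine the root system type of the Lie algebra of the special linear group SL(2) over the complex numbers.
type A_1

This is sl(2), which has dimension 2^2 - 1 = 3 and rank 2 - 1 = 1 (a Cartan subalgebra is the diagonal traceless matrices). In the classification of classical Lie algebras, the special linear algebra sl(n+1) has type A_n; here n = 1, so the Dynkin diagram is a chain of 1 nodes with single edges (A_1). Hence the type is A_1.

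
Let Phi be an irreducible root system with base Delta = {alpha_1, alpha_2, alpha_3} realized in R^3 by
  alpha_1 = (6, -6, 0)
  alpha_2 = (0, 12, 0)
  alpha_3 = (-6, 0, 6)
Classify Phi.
type C_3

Compute the Cartan integers a_ij = 2(alpha_i, alpha_j)/(alpha_j, alpha_j); the resulting 3x3 Cartan matrix is
[[2, -1, -1], [-2, 2, 0], [-1, 0, 2]].
The roots have two lengths (squared-length ratio 2:1); the short ones are alpha_{1,3}. The associated Dynkin diagram is a chain of 3 nodes with a double edge at one end; the terminal node there is the unique long simple root (C_3), so the type is C_3 (the algebra sp(6)).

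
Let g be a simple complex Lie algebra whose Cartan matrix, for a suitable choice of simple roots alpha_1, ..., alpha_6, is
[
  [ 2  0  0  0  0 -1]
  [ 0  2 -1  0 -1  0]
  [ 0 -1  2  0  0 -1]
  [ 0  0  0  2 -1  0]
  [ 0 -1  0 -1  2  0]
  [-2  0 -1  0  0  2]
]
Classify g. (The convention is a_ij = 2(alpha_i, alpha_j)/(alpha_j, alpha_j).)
The matrix has rank 6 with 2's on the diagonal. Reading the off-diagonal entries as Dynkin edges (a single edge where a_ij = a_ji = -1; a double or triple edge where a_ij * a_ji = 2 or 3), the diagram is a chain of 6 nodes with a double edge at one end; the terminal node there is the unique short simple root (B_6). One simple-root ordering that puts it in standard form is (alpha_4, alpha_5, alpha_2, alpha_3, alpha_6, alpha_1). So the algebra is type B_6, i.e. so(13).

type B_6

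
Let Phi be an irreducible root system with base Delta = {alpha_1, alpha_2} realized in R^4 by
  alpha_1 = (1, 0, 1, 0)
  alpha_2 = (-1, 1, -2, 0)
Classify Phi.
Compute the Cartan integers a_ij = 2(alpha_i, alpha_j)/(alpha_j, alpha_j); the resulting 2x2 Cartan matrix is
[[2, -1], [-3, 2]].
The roots have two lengths (squared-length ratio 3:1); the short ones are alpha_{1}. The associated Dynkin diagram is two nodes joined by a triple edge (G_2), so the type is G_2.

G_2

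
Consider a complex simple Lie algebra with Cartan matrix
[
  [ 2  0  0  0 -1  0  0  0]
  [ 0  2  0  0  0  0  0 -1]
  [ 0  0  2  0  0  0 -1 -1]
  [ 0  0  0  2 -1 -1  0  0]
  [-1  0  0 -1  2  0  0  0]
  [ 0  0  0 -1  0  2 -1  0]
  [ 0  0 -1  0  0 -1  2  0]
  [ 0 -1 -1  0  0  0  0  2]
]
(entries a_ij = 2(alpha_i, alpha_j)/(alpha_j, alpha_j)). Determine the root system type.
A8

The matrix has rank 8 with 2's on the diagonal. Reading the off-diagonal entries as Dynkin edges (a single edge where a_ij = a_ji = -1; a double or triple edge where a_ij * a_ji = 2 or 3), the diagram is a chain of 8 nodes with single edges (A_8). One simple-root ordering that puts it in standard form is (alpha_2, alpha_8, alpha_3, alpha_7, alpha_6, alpha_4, alpha_5, alpha_1). So the algebra is type A_8, i.e. sl(9).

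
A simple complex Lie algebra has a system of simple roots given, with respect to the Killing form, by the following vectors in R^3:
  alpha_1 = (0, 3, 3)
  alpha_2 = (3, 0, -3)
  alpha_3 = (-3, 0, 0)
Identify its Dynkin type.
Compute the Cartan integers a_ij = 2(alpha_i, alpha_j)/(alpha_j, alpha_j); the resulting 3x3 Cartan matrix is
[[2, -1, 0], [-1, 2, -2], [0, -1, 2]].
The roots have two lengths (squared-length ratio 2:1); the short ones are alpha_{3}. The associated Dynkin diagram is a chain of 3 nodes with a double edge at one end; the terminal node there is the unique short simple root (B_3), so the type is B_3 (the algebra so(7)).

B_3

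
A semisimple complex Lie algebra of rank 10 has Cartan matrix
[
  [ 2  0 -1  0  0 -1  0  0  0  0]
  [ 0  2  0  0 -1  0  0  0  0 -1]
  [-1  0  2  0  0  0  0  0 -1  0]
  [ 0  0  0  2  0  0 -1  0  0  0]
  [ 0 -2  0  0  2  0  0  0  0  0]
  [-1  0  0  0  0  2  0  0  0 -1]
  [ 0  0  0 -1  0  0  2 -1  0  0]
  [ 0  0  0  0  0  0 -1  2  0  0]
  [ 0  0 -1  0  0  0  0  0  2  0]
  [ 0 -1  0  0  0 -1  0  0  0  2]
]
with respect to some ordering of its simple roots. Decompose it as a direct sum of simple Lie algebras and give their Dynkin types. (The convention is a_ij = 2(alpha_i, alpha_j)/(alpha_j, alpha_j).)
The diagram associated to this matrix has two connected components: the simple roots {alpha_4, alpha_7, alpha_8} form a chain of 3 nodes with single edges (A_3), and {alpha_1, alpha_2, alpha_3, alpha_5, alpha_6, alpha_9, alpha_10} form a chain of 7 nodes with a double edge at one end; the terminal node there is the unique long simple root (C_7). A semisimple Lie algebra decomposes uniquely as the direct sum of simple ideals, one per connected component of its Dynkin diagram, so g ≅ A_3 ⊕ C_7 (dimension 15 + 105 = 120).

A_3 + C_7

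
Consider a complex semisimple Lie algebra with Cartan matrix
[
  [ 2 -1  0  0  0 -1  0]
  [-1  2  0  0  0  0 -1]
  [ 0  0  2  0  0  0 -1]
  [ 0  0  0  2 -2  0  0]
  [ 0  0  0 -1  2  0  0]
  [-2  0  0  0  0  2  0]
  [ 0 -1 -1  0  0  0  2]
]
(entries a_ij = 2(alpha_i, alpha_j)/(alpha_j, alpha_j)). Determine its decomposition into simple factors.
The diagram associated to this matrix has two connected components: the simple roots {alpha_4, alpha_5} form a chain of 2 nodes with a double edge at one end; the terminal node there is the unique short simple root (B_2), and {alpha_1, alpha_2, alpha_3, alpha_6, alpha_7} form a chain of 5 nodes with a double edge at one end; the terminal node there is the unique long simple root (C_5). A semisimple Lie algebra decomposes uniquely as the direct sum of simple ideals, one per connected component of its Dynkin diagram, so g ≅ B_2 ⊕ C_5 (dimension 10 + 55 = 65).

B_2 + C_5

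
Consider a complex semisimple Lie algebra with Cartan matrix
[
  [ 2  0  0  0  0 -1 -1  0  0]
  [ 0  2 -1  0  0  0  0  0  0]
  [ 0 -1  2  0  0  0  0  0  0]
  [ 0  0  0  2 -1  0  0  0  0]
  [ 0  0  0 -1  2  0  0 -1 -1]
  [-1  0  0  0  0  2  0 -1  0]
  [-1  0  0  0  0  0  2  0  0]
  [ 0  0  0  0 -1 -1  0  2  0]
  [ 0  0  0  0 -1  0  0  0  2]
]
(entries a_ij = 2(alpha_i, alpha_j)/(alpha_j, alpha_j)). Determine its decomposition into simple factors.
The diagram associated to this matrix has two connected components: the simple roots {alpha_2, alpha_3} form a chain of 2 nodes with single edges (A_2), and {alpha_1, alpha_4, alpha_5, alpha_6, alpha_7, alpha_8, alpha_9} form a chain of 5 nodes with a fork of two nodes at one end (D_7). A semisimple Lie algebra decomposes uniquely as the direct sum of simple ideals, one per connected component of its Dynkin diagram, so g ≅ A_2 ⊕ D_7 (dimension 8 + 91 = 99).

A_2 (sl(3)) ⊕ D_7 (so(14))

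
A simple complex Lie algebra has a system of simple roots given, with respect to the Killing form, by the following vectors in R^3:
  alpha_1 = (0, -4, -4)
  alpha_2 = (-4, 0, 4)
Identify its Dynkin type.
Compute the Cartan integers a_ij = 2(alpha_i, alpha_j)/(alpha_j, alpha_j); the resulting 2x2 Cartan matrix is
[[2, -1], [-1, 2]].
All simple roots have the same length, so the diagram is simply laced. The associated Dynkin diagram is a chain of 2 nodes with single edges (A_2), so the type is A_2 (the algebra sl(3)).

A2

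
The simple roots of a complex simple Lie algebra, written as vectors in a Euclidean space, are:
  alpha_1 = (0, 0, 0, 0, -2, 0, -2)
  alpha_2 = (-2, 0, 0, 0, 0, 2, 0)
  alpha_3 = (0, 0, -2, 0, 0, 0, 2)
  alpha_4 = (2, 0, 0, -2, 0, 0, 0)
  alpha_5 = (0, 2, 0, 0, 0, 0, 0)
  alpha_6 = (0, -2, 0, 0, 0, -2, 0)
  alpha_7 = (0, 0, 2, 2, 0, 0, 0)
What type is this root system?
Compute the Cartan integers a_ij = 2(alpha_i, alpha_j)/(alpha_j, alpha_j); the resulting 7x7 Cartan matrix is
[[2, 0, -1, 0, 0, 0, 0], [0, 2, 0, -1, 0, -1, 0], [-1, 0, 2, 0, 0, 0, -1], [0, -1, 0, 2, 0, 0, -1], [0, 0, 0, 0, 2, -1, 0], [0, -1, 0, 0, -2, 2, 0], [0, 0, -1, -1, 0, 0, 2]].
The roots have two lengths (squared-length ratio 2:1); the short ones are alpha_{5}. The associated Dynkin diagram is a chain of 7 nodes with a double edge at one end; the terminal node there is the unique short simple root (B_7), so the type is B_7 (the algebra so(15)).

B_7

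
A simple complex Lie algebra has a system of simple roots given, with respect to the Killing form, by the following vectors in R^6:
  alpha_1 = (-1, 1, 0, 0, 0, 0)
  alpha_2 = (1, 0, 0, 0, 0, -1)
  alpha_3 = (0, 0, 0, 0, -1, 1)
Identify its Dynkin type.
A_3

Compute the Cartan integers a_ij = 2(alpha_i, alpha_j)/(alpha_j, alpha_j); the resulting 3x3 Cartan matrix is
[[2, -1, 0], [-1, 2, -1], [0, -1, 2]].
All simple roots have the same length, so the diagram is simply laced. The associated Dynkin diagram is a chain of 3 nodes with single edges (A_3), so the type is A_3 (the algebra sl(4)).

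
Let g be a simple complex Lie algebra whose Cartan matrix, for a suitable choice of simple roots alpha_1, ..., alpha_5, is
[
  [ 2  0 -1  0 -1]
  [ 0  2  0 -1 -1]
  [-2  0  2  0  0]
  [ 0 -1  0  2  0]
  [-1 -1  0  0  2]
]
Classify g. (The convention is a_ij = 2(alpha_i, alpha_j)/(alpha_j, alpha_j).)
C_5

The matrix has rank 5 with 2's on the diagonal. Reading the off-diagonal entries as Dynkin edges (a single edge where a_ij = a_ji = -1; a double or triple edge where a_ij * a_ji = 2 or 3), the diagram is a chain of 5 nodes with a double edge at one end; the terminal node there is the unique long simple root (C_5). One simple-root ordering that puts it in standard form is (alpha_4, alpha_2, alpha_5, alpha_1, alpha_3). So the algebra is type C_5, i.e. sp(10).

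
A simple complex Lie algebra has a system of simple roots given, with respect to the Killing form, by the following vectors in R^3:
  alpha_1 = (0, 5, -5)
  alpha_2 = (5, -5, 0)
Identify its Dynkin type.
A_2 (sl(3))

Compute the Cartan integers a_ij = 2(alpha_i, alpha_j)/(alpha_j, alpha_j); the resulting 2x2 Cartan matrix is
[[2, -1], [-1, 2]].
All simple roots have the same length, so the diagram is simply laced. The associated Dynkin diagram is a chain of 2 nodes with single edges (A_2), so the type is A_2 (the algebra sl(3)).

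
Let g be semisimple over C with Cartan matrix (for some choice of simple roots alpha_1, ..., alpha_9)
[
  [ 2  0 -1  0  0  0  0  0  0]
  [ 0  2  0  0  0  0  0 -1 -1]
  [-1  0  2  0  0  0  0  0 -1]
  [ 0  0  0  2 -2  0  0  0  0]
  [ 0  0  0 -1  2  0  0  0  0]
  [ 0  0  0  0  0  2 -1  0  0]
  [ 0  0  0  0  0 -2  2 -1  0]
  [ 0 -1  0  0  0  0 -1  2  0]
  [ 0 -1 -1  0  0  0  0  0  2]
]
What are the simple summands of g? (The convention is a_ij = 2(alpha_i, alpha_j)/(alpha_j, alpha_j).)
B_2 + B_7

The diagram associated to this matrix has two connected components: the simple roots {alpha_4, alpha_5} form a chain of 2 nodes with a double edge at one end; the terminal node there is the unique short simple root (B_2), and {alpha_1, alpha_2, alpha_3, alpha_6, alpha_7, alpha_8, alpha_9} form a chain of 7 nodes with a double edge at one end; the terminal node there is the unique short simple root (B_7). A semisimple Lie algebra decomposes uniquely as the direct sum of simple ideals, one per connected component of its Dynkin diagram, so g ≅ B_2 ⊕ B_7 (dimension 10 + 105 = 115).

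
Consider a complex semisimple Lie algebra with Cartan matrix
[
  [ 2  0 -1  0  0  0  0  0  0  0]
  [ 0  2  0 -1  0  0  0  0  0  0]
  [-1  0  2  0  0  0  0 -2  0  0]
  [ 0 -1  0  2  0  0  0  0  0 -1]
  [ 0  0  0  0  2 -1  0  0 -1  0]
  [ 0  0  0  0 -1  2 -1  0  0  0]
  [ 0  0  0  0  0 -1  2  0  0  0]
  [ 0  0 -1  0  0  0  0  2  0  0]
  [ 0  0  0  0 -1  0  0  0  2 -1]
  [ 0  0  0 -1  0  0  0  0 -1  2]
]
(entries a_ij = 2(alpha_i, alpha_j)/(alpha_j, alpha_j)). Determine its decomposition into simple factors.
The diagram associated to this matrix has two connected components: the simple roots {alpha_2, alpha_4, alpha_5, alpha_6, alpha_7, alpha_9, alpha_10} form a chain of 7 nodes with single edges (A_7), and {alpha_1, alpha_3, alpha_8} form a chain of 3 nodes with a double edge at one end; the terminal node there is the unique short simple root (B_3). A semisimple Lie algebra decomposes uniquely as the direct sum of simple ideals, one per connected component of its Dynkin diagram, so g ≅ A_7 ⊕ B_3 (dimension 63 + 21 = 84).

A7 ⊕ B3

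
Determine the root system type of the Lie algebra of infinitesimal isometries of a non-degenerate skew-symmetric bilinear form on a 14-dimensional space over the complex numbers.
This is sp(14), which has dimension 14(14+1)/2 = 105 and rank 14/2 = 7. In the classification of classical Lie algebras, the symplectic algebra sp(2n) has type C_n; here n = 7, so the Dynkin diagram is a chain of 7 nodes with a double edge at one end; the terminal node there is the unique long simple root (C_7). Hence the type is C_7.

C_7 (sp(14))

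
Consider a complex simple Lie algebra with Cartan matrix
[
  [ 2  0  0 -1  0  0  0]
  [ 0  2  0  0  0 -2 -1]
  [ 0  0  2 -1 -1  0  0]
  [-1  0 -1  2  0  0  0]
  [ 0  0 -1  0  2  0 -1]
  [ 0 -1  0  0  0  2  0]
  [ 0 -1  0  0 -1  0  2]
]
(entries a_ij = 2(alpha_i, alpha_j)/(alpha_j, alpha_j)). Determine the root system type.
The matrix has rank 7 with 2's on the diagonal. Reading the off-diagonal entries as Dynkin edges (a single edge where a_ij = a_ji = -1; a double or triple edge where a_ij * a_ji = 2 or 3), the diagram is a chain of 7 nodes with a double edge at one end; the terminal node there is the unique short simple root (B_7). One simple-root ordering that puts it in standard form is (alpha_1, alpha_4, alpha_3, alpha_5, alpha_7, alpha_2, alpha_6). So the algebra is type B_7, i.e. so(15).

B_7 (so(15))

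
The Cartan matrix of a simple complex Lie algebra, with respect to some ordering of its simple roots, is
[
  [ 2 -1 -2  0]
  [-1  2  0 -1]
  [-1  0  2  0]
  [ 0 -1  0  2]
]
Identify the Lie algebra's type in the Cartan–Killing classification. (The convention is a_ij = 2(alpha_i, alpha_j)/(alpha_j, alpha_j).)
The matrix has rank 4 with 2's on the diagonal. Reading the off-diagonal entries as Dynkin edges (a single edge where a_ij = a_ji = -1; a double or triple edge where a_ij * a_ji = 2 or 3), the diagram is a chain of 4 nodes with a double edge at one end; the terminal node there is the unique short simple root (B_4). One simple-root ordering that puts it in standard form is (alpha_4, alpha_2, alpha_1, alpha_3). So the algebra is type B_4, i.e. so(9).

B_4 (so(9))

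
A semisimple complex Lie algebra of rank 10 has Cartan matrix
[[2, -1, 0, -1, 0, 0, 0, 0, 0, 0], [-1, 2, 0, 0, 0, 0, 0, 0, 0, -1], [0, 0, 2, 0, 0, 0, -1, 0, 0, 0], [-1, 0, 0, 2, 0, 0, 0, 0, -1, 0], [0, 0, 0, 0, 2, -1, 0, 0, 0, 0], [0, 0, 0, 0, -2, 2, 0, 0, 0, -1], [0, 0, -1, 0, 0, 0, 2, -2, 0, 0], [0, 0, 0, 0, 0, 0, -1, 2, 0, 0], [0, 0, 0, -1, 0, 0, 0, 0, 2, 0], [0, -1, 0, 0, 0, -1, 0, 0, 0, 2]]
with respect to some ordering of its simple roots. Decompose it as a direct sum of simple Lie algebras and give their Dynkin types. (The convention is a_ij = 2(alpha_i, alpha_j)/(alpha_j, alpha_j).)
The diagram associated to this matrix has two connected components: the simple roots {alpha_3, alpha_7, alpha_8} form a chain of 3 nodes with a double edge at one end; the terminal node there is the unique short simple root (B_3), and {alpha_1, alpha_2, alpha_4, alpha_5, alpha_6, alpha_9, alpha_10} form a chain of 7 nodes with a double edge at one end; the terminal node there is the unique short simple root (B_7). A semisimple Lie algebra decomposes uniquely as the direct sum of simple ideals, one per connected component of its Dynkin diagram, so g ≅ B_3 ⊕ B_7 (dimension 21 + 105 = 126).

B_3 ⊕ B_7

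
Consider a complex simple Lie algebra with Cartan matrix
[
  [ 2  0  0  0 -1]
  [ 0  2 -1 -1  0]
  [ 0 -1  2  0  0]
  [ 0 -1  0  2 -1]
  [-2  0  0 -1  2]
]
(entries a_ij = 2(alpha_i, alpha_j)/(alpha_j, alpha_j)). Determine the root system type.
The matrix has rank 5 with 2's on the diagonal. Reading the off-diagonal entries as Dynkin edges (a single edge where a_ij = a_ji = -1; a double or triple edge where a_ij * a_ji = 2 or 3), the diagram is a chain of 5 nodes with a double edge at one end; the terminal node there is the unique short simple root (B_5). One simple-root ordering that puts it in standard form is (alpha_3, alpha_2, alpha_4, alpha_5, alpha_1). So the algebra is type B_5, i.e. so(11).

type B_5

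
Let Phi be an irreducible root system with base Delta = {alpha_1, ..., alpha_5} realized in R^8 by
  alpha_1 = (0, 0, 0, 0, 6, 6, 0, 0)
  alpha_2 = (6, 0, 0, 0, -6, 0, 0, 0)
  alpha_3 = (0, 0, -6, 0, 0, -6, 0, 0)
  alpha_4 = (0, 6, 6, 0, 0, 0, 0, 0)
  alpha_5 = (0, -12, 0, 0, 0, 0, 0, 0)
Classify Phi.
Compute the Cartan integers a_ij = 2(alpha_i, alpha_j)/(alpha_j, alpha_j); the resulting 5x5 Cartan matrix is
[[2, -1, -1, 0, 0], [-1, 2, 0, 0, 0], [-1, 0, 2, -1, 0], [0, 0, -1, 2, -1], [0, 0, 0, -2, 2]].
The roots have two lengths (squared-length ratio 2:1); the short ones are alpha_{1,2,3,4}. The associated Dynkin diagram is a chain of 5 nodes with a double edge at one end; the terminal node there is the unique long simple root (C_5), so the type is C_5 (the algebra sp(10)).

C_5 (sp(10))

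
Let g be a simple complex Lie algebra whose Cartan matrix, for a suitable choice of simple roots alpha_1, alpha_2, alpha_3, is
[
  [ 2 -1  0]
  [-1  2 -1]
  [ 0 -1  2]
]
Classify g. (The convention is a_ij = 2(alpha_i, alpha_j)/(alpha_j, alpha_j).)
The matrix has rank 3 with 2's on the diagonal. Reading the off-diagonal entries as Dynkin edges (a single edge where a_ij = a_ji = -1; a double or triple edge where a_ij * a_ji = 2 or 3), the diagram is a chain of 3 nodes with single edges (A_3). One simple-root ordering that puts it in standard form is (alpha_3, alpha_2, alpha_1). So the algebra is type A_3, i.e. sl(4).

A3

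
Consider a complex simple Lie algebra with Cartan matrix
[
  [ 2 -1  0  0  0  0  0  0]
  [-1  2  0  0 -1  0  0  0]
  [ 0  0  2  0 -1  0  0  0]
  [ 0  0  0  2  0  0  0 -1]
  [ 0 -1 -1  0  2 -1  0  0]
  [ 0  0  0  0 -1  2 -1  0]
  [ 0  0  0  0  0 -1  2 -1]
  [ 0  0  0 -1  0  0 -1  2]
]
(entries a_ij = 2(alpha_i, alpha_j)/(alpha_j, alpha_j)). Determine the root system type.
The matrix has rank 8 with 2's on the diagonal. Reading the off-diagonal entries as Dynkin edges (a single edge where a_ij = a_ji = -1; a double or triple edge where a_ij * a_ji = 2 or 3), the diagram is a chain of 7 nodes with one extra node attached to the third node from one end (E_8). One simple-root ordering that puts it in standard form is (alpha_1, alpha_3, alpha_2, alpha_5, alpha_6, alpha_7, alpha_8, alpha_4). So the algebra is type E_8.

type E_8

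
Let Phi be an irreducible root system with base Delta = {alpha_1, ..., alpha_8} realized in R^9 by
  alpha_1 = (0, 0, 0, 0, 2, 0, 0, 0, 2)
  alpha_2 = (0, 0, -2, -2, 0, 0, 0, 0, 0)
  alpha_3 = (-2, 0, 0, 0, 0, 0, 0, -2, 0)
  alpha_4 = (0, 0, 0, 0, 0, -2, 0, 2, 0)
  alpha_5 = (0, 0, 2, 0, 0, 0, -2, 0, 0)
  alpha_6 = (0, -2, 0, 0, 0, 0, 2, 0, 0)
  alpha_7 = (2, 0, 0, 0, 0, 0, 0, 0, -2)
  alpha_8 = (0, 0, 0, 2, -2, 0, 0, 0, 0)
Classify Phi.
A_8

Compute the Cartan integers a_ij = 2(alpha_i, alpha_j)/(alpha_j, alpha_j); the resulting 8x8 Cartan matrix is
[[2, 0, 0, 0, 0, 0, -1, -1], [0, 2, 0, 0, -1, 0, 0, -1], [0, 0, 2, -1, 0, 0, -1, 0], [0, 0, -1, 2, 0, 0, 0, 0], [0, -1, 0, 0, 2, -1, 0, 0], [0, 0, 0, 0, -1, 2, 0, 0], [-1, 0, -1, 0, 0, 0, 2, 0], [-1, -1, 0, 0, 0, 0, 0, 2]].
All simple roots have the same length, so the diagram is simply laced. The associated Dynkin diagram is a chain of 8 nodes with single edges (A_8), so the type is A_8 (the algebra sl(9)).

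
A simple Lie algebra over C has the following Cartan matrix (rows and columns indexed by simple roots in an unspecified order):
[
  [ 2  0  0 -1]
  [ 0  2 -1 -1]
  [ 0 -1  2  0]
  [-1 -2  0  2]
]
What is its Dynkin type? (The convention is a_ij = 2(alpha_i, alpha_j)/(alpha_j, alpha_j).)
F_4

The matrix has rank 4 with 2's on the diagonal. Reading the off-diagonal entries as Dynkin edges (a single edge where a_ij = a_ji = -1; a double or triple edge where a_ij * a_ji = 2 or 3), the diagram is a chain of 4 nodes with a double edge between the middle two (F_4). One simple-root ordering that puts it in standard form is (alpha_1, alpha_4, alpha_2, alpha_3). So the algebra is type F_4.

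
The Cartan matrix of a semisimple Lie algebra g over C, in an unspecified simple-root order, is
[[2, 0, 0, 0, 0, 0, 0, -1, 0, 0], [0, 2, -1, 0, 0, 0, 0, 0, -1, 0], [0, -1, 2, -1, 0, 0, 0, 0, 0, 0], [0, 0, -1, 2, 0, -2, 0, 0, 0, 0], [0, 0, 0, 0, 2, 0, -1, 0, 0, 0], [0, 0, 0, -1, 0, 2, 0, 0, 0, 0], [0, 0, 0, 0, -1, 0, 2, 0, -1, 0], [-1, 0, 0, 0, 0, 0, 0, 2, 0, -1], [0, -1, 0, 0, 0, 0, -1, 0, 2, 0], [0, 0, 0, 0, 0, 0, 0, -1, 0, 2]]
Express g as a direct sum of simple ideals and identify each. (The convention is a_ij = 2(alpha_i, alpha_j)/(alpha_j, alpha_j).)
A_3 + B_7

The diagram associated to this matrix has two connected components: the simple roots {alpha_1, alpha_8, alpha_10} form a chain of 3 nodes with single edges (A_3), and {alpha_2, alpha_3, alpha_4, alpha_5, alpha_6, alpha_7, alpha_9} form a chain of 7 nodes with a double edge at one end; the terminal node there is the unique short simple root (B_7). A semisimple Lie algebra decomposes uniquely as the direct sum of simple ideals, one per connected component of its Dynkin diagram, so g ≅ A_3 ⊕ B_7 (dimension 15 + 105 = 120).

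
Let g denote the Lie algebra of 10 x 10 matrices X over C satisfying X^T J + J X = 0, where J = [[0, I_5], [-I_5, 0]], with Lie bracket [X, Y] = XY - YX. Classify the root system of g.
This is sp(10), which has dimension 10(10+1)/2 = 55 and rank 10/2 = 5. In the classification of classical Lie algebras, the symplectic algebra sp(2n) has type C_n; here n = 5, so the Dynkin diagram is a chain of 5 nodes with a double edge at one end; the terminal node there is the unique long simple root (C_5). Hence the type is C_5.

C_5 (sp(10))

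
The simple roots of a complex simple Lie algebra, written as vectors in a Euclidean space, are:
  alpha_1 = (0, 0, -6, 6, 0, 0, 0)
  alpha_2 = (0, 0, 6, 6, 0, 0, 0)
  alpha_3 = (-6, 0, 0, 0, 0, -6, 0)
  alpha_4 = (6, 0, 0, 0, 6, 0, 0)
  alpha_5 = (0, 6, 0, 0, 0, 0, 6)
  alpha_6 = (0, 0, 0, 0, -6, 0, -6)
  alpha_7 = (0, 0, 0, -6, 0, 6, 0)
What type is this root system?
Compute the Cartan integers a_ij = 2(alpha_i, alpha_j)/(alpha_j, alpha_j); the resulting 7x7 Cartan matrix is
[[2, 0, 0, 0, 0, 0, -1], [0, 2, 0, 0, 0, 0, -1], [0, 0, 2, -1, 0, 0, -1], [0, 0, -1, 2, 0, -1, 0], [0, 0, 0, 0, 2, -1, 0], [0, 0, 0, -1, -1, 2, 0], [-1, -1, -1, 0, 0, 0, 2]].
All simple roots have the same length, so the diagram is simply laced. The associated Dynkin diagram is a chain of 5 nodes with a fork of two nodes at one end (D_7), so the type is D_7 (the algebra so(14)).

type D_7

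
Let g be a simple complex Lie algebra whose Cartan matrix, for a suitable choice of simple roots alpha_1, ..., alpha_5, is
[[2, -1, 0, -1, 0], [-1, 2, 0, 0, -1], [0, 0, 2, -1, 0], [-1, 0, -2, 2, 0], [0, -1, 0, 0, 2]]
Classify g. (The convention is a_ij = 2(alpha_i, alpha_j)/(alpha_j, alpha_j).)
B5

The matrix has rank 5 with 2's on the diagonal. Reading the off-diagonal entries as Dynkin edges (a single edge where a_ij = a_ji = -1; a double or triple edge where a_ij * a_ji = 2 or 3), the diagram is a chain of 5 nodes with a double edge at one end; the terminal node there is the unique short simple root (B_5). One simple-root ordering that puts it in standard form is (alpha_5, alpha_2, alpha_1, alpha_4, alpha_3). So the algebra is type B_5, i.e. so(11).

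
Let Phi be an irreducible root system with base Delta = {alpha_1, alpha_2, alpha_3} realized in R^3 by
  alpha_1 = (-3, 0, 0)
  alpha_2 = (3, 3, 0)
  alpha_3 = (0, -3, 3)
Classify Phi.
B_3

Compute the Cartan integers a_ij = 2(alpha_i, alpha_j)/(alpha_j, alpha_j); the resulting 3x3 Cartan matrix is
[[2, -1, 0], [-2, 2, -1], [0, -1, 2]].
The roots have two lengths (squared-length ratio 2:1); the short ones are alpha_{1}. The associated Dynkin diagram is a chain of 3 nodes with a double edge at one end; the terminal node there is the unique short simple root (B_3), so the type is B_3 (the algebra so(7)).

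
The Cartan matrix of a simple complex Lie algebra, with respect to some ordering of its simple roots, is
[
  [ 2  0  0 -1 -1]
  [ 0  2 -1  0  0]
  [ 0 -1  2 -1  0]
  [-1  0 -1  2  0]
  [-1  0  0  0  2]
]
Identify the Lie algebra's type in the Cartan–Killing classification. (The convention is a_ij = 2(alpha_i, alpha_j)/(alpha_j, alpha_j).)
The matrix has rank 5 with 2's on the diagonal. Reading the off-diagonal entries as Dynkin edges (a single edge where a_ij = a_ji = -1; a double or triple edge where a_ij * a_ji = 2 or 3), the diagram is a chain of 5 nodes with single edges (A_5). One simple-root ordering that puts it in standard form is (alpha_2, alpha_3, alpha_4, alpha_1, alpha_5). So the algebra is type A_5, i.e. sl(6).

A_5 (sl(6))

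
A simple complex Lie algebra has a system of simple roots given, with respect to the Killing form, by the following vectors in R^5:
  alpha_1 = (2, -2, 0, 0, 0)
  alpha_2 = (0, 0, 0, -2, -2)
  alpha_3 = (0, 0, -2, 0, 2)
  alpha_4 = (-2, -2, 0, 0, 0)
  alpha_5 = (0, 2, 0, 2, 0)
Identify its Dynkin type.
D_5 (so(10))

Compute the Cartan integers a_ij = 2(alpha_i, alpha_j)/(alpha_j, alpha_j); the resulting 5x5 Cartan matrix is
[[2, 0, 0, 0, -1], [0, 2, -1, 0, -1], [0, -1, 2, 0, 0], [0, 0, 0, 2, -1], [-1, -1, 0, -1, 2]].
All simple roots have the same length, so the diagram is simply laced. The associated Dynkin diagram is a chain of 3 nodes with a fork of two nodes at one end (D_5), so the type is D_5 (the algebra so(10)).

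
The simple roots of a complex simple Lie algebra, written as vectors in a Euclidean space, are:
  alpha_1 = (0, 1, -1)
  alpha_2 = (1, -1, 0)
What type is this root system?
A2

Compute the Cartan integers a_ij = 2(alpha_i, alpha_j)/(alpha_j, alpha_j); the resulting 2x2 Cartan matrix is
[[2, -1], [-1, 2]].
All simple roots have the same length, so the diagram is simply laced. The associated Dynkin diagram is a chain of 2 nodes with single edges (A_2), so the type is A_2 (the algebra sl(3)).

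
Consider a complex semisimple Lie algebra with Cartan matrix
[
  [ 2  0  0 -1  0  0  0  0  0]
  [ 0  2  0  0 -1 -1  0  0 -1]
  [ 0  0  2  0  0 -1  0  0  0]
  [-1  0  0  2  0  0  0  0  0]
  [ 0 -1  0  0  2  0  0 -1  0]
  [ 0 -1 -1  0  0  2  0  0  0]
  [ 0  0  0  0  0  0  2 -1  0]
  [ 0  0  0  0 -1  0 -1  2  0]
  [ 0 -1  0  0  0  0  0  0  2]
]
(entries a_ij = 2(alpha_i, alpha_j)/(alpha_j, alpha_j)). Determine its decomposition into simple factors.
A_2 + E_7

The diagram associated to this matrix has two connected components: the simple roots {alpha_1, alpha_4} form a chain of 2 nodes with single edges (A_2), and {alpha_2, alpha_3, alpha_5, alpha_6, alpha_7, alpha_8, alpha_9} form a chain of 6 nodes with one extra node attached to the third node from one end (E_7). A semisimple Lie algebra decomposes uniquely as the direct sum of simple ideals, one per connected component of its Dynkin diagram, so g ≅ A_2 ⊕ E_7 (dimension 8 + 133 = 141).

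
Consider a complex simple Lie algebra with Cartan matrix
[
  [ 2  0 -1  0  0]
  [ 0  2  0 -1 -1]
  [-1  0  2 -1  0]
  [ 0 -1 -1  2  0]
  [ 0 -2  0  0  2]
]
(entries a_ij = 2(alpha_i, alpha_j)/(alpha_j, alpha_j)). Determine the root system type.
The matrix has rank 5 with 2's on the diagonal. Reading the off-diagonal entries as Dynkin edges (a single edge where a_ij = a_ji = -1; a double or triple edge where a_ij * a_ji = 2 or 3), the diagram is a chain of 5 nodes with a double edge at one end; the terminal node there is the unique long simple root (C_5). One simple-root ordering that puts it in standard form is (alpha_1, alpha_3, alpha_4, alpha_2, alpha_5). So the algebra is type C_5, i.e. sp(10).

C_5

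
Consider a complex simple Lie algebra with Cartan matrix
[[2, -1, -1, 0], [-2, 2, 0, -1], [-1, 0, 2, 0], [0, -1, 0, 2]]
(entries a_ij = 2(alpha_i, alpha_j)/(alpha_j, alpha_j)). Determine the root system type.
F_4

The matrix has rank 4 with 2's on the diagonal. Reading the off-diagonal entries as Dynkin edges (a single edge where a_ij = a_ji = -1; a double or triple edge where a_ij * a_ji = 2 or 3), the diagram is a chain of 4 nodes with a double edge between the middle two (F_4). One simple-root ordering that puts it in standard form is (alpha_4, alpha_2, alpha_1, alpha_3). So the algebra is type F_4.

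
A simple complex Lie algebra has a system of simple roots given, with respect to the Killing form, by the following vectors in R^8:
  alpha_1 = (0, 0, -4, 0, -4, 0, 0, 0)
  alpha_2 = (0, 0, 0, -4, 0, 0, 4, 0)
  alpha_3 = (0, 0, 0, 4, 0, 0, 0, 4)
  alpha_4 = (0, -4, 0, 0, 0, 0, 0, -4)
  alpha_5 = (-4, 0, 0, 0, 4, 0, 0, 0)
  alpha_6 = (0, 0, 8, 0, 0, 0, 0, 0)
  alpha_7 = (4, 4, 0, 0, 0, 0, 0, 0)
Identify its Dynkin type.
Compute the Cartan integers a_ij = 2(alpha_i, alpha_j)/(alpha_j, alpha_j); the resulting 7x7 Cartan matrix is
[[2, 0, 0, 0, -1, -1, 0], [0, 2, -1, 0, 0, 0, 0], [0, -1, 2, -1, 0, 0, 0], [0, 0, -1, 2, 0, 0, -1], [-1, 0, 0, 0, 2, 0, -1], [-2, 0, 0, 0, 0, 2, 0], [0, 0, 0, -1, -1, 0, 2]].
The roots have two lengths (squared-length ratio 2:1); the short ones are alpha_{1,2,3,4,5,7}. The associated Dynkin diagram is a chain of 7 nodes with a double edge at one end; the terminal node there is the unique long simple root (C_7), so the type is C_7 (the algebra sp(14)).

C_7 (sp(14))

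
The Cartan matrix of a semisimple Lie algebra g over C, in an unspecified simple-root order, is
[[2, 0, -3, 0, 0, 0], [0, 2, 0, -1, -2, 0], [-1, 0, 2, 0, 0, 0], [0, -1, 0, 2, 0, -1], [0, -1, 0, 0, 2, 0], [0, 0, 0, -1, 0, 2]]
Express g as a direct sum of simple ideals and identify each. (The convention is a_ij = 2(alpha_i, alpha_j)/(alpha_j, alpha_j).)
B_4 ⊕ G_2

The diagram associated to this matrix has two connected components: the simple roots {alpha_2, alpha_4, alpha_5, alpha_6} form a chain of 4 nodes with a double edge at one end; the terminal node there is the unique short simple root (B_4), and {alpha_1, alpha_3} form two nodes joined by a triple edge (G_2). A semisimple Lie algebra decomposes uniquely as the direct sum of simple ideals, one per connected component of its Dynkin diagram, so g ≅ B_4 ⊕ G_2 (dimension 36 + 14 = 50).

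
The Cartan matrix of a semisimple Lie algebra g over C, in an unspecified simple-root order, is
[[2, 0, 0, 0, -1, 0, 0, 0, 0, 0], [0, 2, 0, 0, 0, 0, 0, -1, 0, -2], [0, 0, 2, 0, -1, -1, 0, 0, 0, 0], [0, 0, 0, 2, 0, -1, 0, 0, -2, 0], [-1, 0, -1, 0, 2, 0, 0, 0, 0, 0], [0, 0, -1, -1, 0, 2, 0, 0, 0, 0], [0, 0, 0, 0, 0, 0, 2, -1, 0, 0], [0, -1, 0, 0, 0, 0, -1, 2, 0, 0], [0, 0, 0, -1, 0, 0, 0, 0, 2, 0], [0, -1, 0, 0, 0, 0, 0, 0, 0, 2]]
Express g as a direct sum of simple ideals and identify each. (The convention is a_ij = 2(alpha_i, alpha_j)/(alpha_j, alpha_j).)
The diagram associated to this matrix has two connected components: the simple roots {alpha_2, alpha_7, alpha_8, alpha_10} form a chain of 4 nodes with a double edge at one end; the terminal node there is the unique short simple root (B_4), and {alpha_1, alpha_3, alpha_4, alpha_5, alpha_6, alpha_9} form a chain of 6 nodes with a double edge at one end; the terminal node there is the unique short simple root (B_6). A semisimple Lie algebra decomposes uniquely as the direct sum of simple ideals, one per connected component of its Dynkin diagram, so g ≅ B_4 ⊕ B_6 (dimension 36 + 78 = 114).

B4 ⊕ B6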